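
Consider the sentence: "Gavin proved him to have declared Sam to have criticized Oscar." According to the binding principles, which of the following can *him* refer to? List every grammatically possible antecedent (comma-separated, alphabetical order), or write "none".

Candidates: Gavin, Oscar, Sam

none

*him* is a pronoun; Principle B requires it to be free in its binding domain — the matrix clause.
— Gavin: subject of the matrix clause; c-commands the pronoun within its binding domain — blocked (Principle B).
— Oscar: object of the clause headed by 'criticized'; is c-commanded by the pronoun; coreference would bind this R-expression — blocked (Principle C).
— Sam: subject of the clause headed by 'criticized'; is c-commanded by the pronoun; coreference would bind this R-expression — blocked (Principle C).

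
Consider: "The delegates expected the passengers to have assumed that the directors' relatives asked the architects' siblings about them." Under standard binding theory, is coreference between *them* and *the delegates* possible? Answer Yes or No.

*the delegates* is an R-expression; Principle C requires it to be free (not bound by any c-commanding expression).
— them: second object of the clause headed by 'asked'; the pronoun does not c-command the R-expression — coreference allowed.

Yes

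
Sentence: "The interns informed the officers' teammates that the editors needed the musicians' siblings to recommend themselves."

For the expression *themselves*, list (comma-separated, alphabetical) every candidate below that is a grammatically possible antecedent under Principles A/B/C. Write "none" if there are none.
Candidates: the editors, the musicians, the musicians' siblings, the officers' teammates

the musicians' siblings

*themselves* is a reflexive; Principle A requires it to be bound within its binding domain — the clause headed by 'recommend'.
— the editors: subject of the clause headed by 'needed'; c-commands the reflexive but lies outside its binding domain — cannot bind it (Principle A).
— the musicians: possessor inside the subject DP of the clause headed by 'recommend'; does not c-command the reflexive — cannot bind it (Principle A).
— the musicians' siblings: subject of the clause headed by 'recommend'; c-commands the reflexive within its binding domain — allowed (Principle A).
— the officers' teammates: object of the matrix clause; c-commands the reflexive but lies outside its binding domain — cannot bind it (Principle A).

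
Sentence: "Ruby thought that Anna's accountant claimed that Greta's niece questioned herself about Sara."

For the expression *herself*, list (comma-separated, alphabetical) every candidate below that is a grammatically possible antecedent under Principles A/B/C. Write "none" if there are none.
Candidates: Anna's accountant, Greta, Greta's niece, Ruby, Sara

Greta's niece

*herself* is a reflexive; Principle A requires it to be bound within its binding domain — the clause headed by 'questioned'.
— Anna's accountant: subject of the clause headed by 'claimed'; c-commands the reflexive but lies outside its binding domain — cannot bind it (Principle A).
— Greta: possessor inside the subject DP of the clause headed by 'questioned'; does not c-command the reflexive — cannot bind it (Principle A).
— Greta's niece: subject of the clause headed by 'questioned'; c-commands the reflexive within its binding domain — allowed (Principle A).
— Ruby: subject of the matrix clause; c-commands the reflexive but lies outside its binding domain — cannot bind it (Principle A).
— Sara: second object of the clause headed by 'questioned'; does not c-command the reflexive — cannot bind it (Principle A).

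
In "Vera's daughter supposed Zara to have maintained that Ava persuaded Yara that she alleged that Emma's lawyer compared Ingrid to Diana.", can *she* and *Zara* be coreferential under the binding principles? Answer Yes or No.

*Zara* is an R-expression; Principle C requires it to be free (not bound by any c-commanding expression).
— she: subject of the clause headed by 'alleged'; the pronoun does not c-command the R-expression — coreference allowed.

Yes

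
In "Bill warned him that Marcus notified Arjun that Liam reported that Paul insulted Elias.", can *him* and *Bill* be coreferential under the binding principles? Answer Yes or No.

No

*Bill* is an R-expression; Principle C requires it to be free (not bound by any c-commanding expression).
— him: object of the matrix clause; the R-expression locally c-commands the pronoun — coreference blocked (Principle B on the pronoun).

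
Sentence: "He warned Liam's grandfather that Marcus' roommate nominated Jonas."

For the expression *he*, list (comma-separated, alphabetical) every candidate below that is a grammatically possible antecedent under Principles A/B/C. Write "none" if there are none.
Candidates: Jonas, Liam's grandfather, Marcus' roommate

*he* is a pronoun; Principle B requires it to be free in its binding domain — the matrix clause.
— Jonas: object of the clause headed by 'nominated'; is c-commanded by the pronoun; coreference would bind this R-expression — blocked (Principle C).
— Liam's grandfather: object of the matrix clause; is c-commanded by the pronoun; coreference would bind this R-expression — blocked (Principle C).
— Marcus' roommate: subject of the clause headed by 'nominated'; is c-commanded by the pronoun; coreference would bind this R-expression — blocked (Principle C).

none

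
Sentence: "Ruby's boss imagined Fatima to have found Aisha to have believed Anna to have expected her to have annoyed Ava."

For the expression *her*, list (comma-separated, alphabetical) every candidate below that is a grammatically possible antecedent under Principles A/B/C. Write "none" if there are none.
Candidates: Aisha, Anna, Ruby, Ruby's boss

*her* is a pronoun; Principle B requires it to be free in its binding domain — the clause headed by 'expected'.
— Aisha: subject of the clause headed by 'believed'; c-commands the pronoun but lies outside its binding domain — allowed.
— Anna: subject of the clause headed by 'expected'; c-commands the pronoun within its binding domain — blocked (Principle B).
— Ruby: possessor inside the subject DP of the matrix clause; does not c-command the pronoun — Principle B does not apply; allowed.
— Ruby's boss: subject of the matrix clause; c-commands the pronoun but lies outside its binding domain — allowed.

Aisha, Ruby, Ruby's boss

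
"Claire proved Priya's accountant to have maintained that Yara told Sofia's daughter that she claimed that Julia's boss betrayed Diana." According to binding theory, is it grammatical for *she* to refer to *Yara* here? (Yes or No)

*Yara* is an R-expression; Principle C requires it to be free (not bound by any c-commanding expression).
— she: subject of the clause headed by 'claimed'; the pronoun does not c-command the R-expression — coreference allowed.

Yes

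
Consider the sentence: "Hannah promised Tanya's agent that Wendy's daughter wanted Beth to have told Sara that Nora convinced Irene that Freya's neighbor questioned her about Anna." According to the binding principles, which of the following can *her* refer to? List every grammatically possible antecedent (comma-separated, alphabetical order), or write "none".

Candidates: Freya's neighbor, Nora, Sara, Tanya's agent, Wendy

Nora, Sara, Tanya's agent, Wendy

*her* is a pronoun; Principle B requires it to be free in its binding domain — the clause headed by 'questioned'.
— Freya's neighbor: subject of the clause headed by 'questioned'; c-commands the pronoun within its binding domain — blocked (Principle B).
— Nora: subject of the clause headed by 'convinced'; c-commands the pronoun but lies outside its binding domain — allowed.
— Sara: object of the clause headed by 'told'; c-commands the pronoun but lies outside its binding domain — allowed.
— Tanya's agent: object of the matrix clause; c-commands the pronoun but lies outside its binding domain — allowed.
— Wendy: possessor inside the subject DP of the clause headed by 'wanted'; does not c-command the pronoun — Principle B does not apply; allowed.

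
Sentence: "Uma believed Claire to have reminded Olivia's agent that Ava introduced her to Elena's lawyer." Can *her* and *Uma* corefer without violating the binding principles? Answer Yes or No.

*Uma* is an R-expression; Principle C requires it to be free (not bound by any c-commanding expression).
— her: object of the clause headed by 'introduced'; the pronoun does not c-command the R-expression — coreference allowed.

Yes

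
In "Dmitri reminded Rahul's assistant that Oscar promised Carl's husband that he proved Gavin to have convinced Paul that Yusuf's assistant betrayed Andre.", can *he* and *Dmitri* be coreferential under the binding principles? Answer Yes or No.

Yes

*Dmitri* is an R-expression; Principle C requires it to be free (not bound by any c-commanding expression).
— he: subject of the clause headed by 'proved'; the pronoun does not c-command the R-expression — coreference allowed.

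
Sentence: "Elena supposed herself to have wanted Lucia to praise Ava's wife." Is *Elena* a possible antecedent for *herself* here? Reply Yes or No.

*herself* is a reflexive; Principle A requires it to be bound within its binding domain — the matrix clause.
— Elena: subject of the matrix clause; c-commands the reflexive within its binding domain — allowed (Principle A).

Yes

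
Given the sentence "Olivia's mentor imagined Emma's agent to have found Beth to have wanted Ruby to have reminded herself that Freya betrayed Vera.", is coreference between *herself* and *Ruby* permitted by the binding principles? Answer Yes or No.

*herself* is a reflexive; Principle A requires it to be bound within its binding domain — the clause headed by 'reminded'.
— Ruby: subject of the clause headed by 'reminded'; c-commands the reflexive within its binding domain — allowed (Principle A).

Yes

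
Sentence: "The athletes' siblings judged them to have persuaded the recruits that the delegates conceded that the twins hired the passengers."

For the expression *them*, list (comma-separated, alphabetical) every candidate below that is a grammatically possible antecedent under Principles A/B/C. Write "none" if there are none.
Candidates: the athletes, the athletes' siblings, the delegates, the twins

*them* is a pronoun; Principle B requires it to be free in its binding domain — the matrix clause.
— the athletes: possessor inside the subject DP of the matrix clause; does not c-command the pronoun — Principle B does not apply; allowed.
— the athletes' siblings: subject of the matrix clause; c-commands the pronoun within its binding domain — blocked (Principle B).
— the delegates: subject of the clause headed by 'conceded'; is c-commanded by the pronoun; coreference would bind this R-expression — blocked (Principle C).
— the twins: subject of the clause headed by 'hired'; is c-commanded by the pronoun; coreference would bind this R-expression — blocked (Principle C).

the athletes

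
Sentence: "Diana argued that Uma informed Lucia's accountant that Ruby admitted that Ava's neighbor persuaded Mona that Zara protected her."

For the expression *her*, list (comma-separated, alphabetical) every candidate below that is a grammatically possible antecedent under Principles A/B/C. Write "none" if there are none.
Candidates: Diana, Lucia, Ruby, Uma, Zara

Diana, Lucia, Ruby, Uma

*her* is a pronoun; Principle B requires it to be free in its binding domain — the clause headed by 'protected'.
— Diana: subject of the matrix clause; c-commands the pronoun but lies outside its binding domain — allowed.
— Lucia: possessor inside the object DP of the clause headed by 'informed'; does not c-command the pronoun — Principle B does not apply; allowed.
— Ruby: subject of the clause headed by 'admitted'; c-commands the pronoun but lies outside its binding domain — allowed.
— Uma: subject of the clause headed by 'informed'; c-commands the pronoun but lies outside its binding domain — allowed.
— Zara: subject of the clause headed by 'protected'; c-commands the pronoun within its binding domain — blocked (Principle B).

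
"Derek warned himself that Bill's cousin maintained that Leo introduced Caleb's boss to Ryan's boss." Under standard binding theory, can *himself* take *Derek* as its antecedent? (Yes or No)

Yes

*himself* is a reflexive; Principle A requires it to be bound within its binding domain — the matrix clause.
— Derek: subject of the matrix clause; c-commands the reflexive within its binding domain — allowed (Principle A).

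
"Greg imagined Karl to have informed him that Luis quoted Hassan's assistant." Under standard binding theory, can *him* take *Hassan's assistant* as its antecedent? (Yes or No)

No

*him* is a pronoun; Principle B requires it to be free in its binding domain — the clause headed by 'informed'.
— Hassan's assistant: object of the clause headed by 'quoted'; is c-commanded by the pronoun; coreference would bind this R-expression — blocked (Principle C).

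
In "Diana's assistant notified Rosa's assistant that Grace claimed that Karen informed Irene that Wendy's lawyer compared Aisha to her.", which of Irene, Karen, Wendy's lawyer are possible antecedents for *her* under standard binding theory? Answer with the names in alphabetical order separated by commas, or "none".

Irene, Karen

*her* is a pronoun; Principle B requires it to be free in its binding domain — the clause headed by 'compared'.
— Irene: object of the clause headed by 'informed'; c-commands the pronoun but lies outside its binding domain — allowed.
— Karen: subject of the clause headed by 'informed'; c-commands the pronoun but lies outside its binding domain — allowed.
— Wendy's lawyer: subject of the clause headed by 'compared'; c-commands the pronoun within its binding domain — blocked (Principle B).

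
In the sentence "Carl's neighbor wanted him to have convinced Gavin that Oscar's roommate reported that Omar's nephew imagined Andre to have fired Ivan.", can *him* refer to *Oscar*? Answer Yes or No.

No

*him* is a pronoun; Principle B requires it to be free in its binding domain — the matrix clause.
— Oscar: possessor inside the subject DP of the clause headed by 'reported'; is c-commanded by the pronoun; coreference would bind this R-expression — blocked (Principle C).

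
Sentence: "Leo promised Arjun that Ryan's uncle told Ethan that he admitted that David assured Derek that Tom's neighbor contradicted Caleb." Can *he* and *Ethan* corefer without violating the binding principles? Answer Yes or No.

Yes

*Ethan* is an R-expression; Principle C requires it to be free (not bound by any c-commanding expression).
— he: subject of the clause headed by 'admitted'; the pronoun does not c-command the R-expression — coreference allowed.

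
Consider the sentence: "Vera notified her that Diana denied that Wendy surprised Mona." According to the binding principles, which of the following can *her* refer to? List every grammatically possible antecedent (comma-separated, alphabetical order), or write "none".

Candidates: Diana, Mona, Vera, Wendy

none

*her* is a pronoun; Principle B requires it to be free in its binding domain — the matrix clause.
— Diana: subject of the clause headed by 'denied'; is c-commanded by the pronoun; coreference would bind this R-expression — blocked (Principle C).
— Mona: object of the clause headed by 'surprised'; is c-commanded by the pronoun; coreference would bind this R-expression — blocked (Principle C).
— Vera: subject of the matrix clause; c-commands the pronoun within its binding domain — blocked (Principle B).
— Wendy: subject of the clause headed by 'surprised'; is c-commanded by the pronoun; coreference would bind this R-expression — blocked (Principle C).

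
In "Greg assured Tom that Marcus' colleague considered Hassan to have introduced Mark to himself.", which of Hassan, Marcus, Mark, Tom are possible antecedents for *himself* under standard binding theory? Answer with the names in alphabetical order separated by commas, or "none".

Hassan, Mark

*himself* is a reflexive; Principle A requires it to be bound within its binding domain — the clause headed by 'introduced'.
— Hassan: subject of the clause headed by 'introduced'; c-commands the reflexive within its binding domain — allowed (Principle A).
— Marcus: possessor inside the subject DP of the clause headed by 'considered'; does not c-command the reflexive — cannot bind it (Principle A).
— Mark: object of the clause headed by 'introduced'; c-commands the reflexive within its binding domain — allowed (Principle A).
— Tom: object of the matrix clause; c-commands the reflexive but lies outside its binding domain — cannot bind it (Principle A).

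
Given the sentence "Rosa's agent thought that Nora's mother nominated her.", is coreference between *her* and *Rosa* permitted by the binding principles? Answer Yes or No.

*her* is a pronoun; Principle B requires it to be free in its binding domain — the clause headed by 'nominated'.
— Rosa: possessor inside the subject DP of the matrix clause; does not c-command the pronoun — Principle B does not apply; allowed.

Yes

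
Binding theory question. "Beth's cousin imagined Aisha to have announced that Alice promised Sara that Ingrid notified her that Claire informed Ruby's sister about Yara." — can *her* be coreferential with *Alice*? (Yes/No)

*her* is a pronoun; Principle B requires it to be free in its binding domain — the clause headed by 'notified'.
— Alice: subject of the clause headed by 'promised'; c-commands the pronoun but lies outside its binding domain — allowed.

Yes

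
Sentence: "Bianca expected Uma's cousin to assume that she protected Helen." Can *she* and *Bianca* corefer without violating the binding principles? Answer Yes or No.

*Bianca* is an R-expression; Principle C requires it to be free (not bound by any c-commanding expression).
— she: subject of the clause headed by 'protected'; the pronoun does not c-command the R-expression — coreference allowed.

Yes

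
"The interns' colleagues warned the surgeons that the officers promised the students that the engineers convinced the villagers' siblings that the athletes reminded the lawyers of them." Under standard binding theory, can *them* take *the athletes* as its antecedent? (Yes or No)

No

*them* is a pronoun; Principle B requires it to be free in its binding domain — the clause headed by 'reminded'.
— the athletes: subject of the clause headed by 'reminded'; c-commands the pronoun within its binding domain — blocked (Principle B).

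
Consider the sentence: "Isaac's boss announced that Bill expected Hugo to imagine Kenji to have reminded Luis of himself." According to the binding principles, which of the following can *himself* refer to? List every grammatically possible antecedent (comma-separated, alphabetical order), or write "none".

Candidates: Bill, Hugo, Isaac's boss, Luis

Luis

*himself* is a reflexive; Principle A requires it to be bound within its binding domain — the clause headed by 'reminded'.
— Bill: subject of the clause headed by 'expected'; c-commands the reflexive but lies outside its binding domain — cannot bind it (Principle A).
— Hugo: subject of the clause headed by 'imagine'; c-commands the reflexive but lies outside its binding domain — cannot bind it (Principle A).
— Isaac's boss: subject of the matrix clause; c-commands the reflexive but lies outside its binding domain — cannot bind it (Principle A).
— Luis: object of the clause headed by 'reminded'; c-commands the reflexive within its binding domain — allowed (Principle A).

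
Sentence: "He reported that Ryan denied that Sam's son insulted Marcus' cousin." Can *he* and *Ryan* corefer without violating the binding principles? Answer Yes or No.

No

*Ryan* is an R-expression; Principle C requires it to be free (not bound by any c-commanding expression).
— he: subject of the matrix clause; the pronoun c-commands the R-expression — coreference blocked (Principle C).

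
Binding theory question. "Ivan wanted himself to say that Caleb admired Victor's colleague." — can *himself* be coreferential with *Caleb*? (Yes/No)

No

*himself* is a reflexive; Principle A requires it to be bound within its binding domain — the matrix clause.
— Caleb: subject of the clause headed by 'admired'; does not c-command the reflexive — cannot bind it (Principle A).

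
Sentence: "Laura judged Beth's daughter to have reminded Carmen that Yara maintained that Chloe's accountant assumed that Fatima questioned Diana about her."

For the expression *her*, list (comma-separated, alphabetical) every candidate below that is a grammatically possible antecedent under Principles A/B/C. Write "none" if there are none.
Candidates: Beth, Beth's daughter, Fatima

Beth, Beth's daughter

*her* is a pronoun; Principle B requires it to be free in its binding domain — the clause headed by 'questioned'.
— Beth: possessor inside the subject DP of the clause headed by 'reminded'; does not c-command the pronoun — Principle B does not apply; allowed.
— Beth's daughter: subject of the clause headed by 'reminded'; c-commands the pronoun but lies outside its binding domain — allowed.
— Fatima: subject of the clause headed by 'questioned'; c-commands the pronoun within its binding domain — blocked (Principle B).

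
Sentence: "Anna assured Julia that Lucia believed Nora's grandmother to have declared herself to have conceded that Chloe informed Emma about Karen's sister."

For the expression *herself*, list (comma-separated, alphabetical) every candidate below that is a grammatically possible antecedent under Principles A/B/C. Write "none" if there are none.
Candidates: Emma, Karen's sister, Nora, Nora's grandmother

*herself* is a reflexive; Principle A requires it to be bound within its binding domain — the clause headed by 'declared'.
— Emma: object of the clause headed by 'informed'; does not c-command the reflexive — cannot bind it (Principle A).
— Karen's sister: second object of the clause headed by 'informed'; does not c-command the reflexive — cannot bind it (Principle A).
— Nora: possessor inside the subject DP of the clause headed by 'declared'; does not c-command the reflexive — cannot bind it (Principle A).
— Nora's grandmother: subject of the clause headed by 'declared'; c-commands the reflexive within its binding domain — allowed (Principle A).

Nora's grandmother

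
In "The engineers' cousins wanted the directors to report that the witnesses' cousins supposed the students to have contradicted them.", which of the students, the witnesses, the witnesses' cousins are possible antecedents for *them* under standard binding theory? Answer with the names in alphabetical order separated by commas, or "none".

*them* is a pronoun; Principle B requires it to be free in its binding domain — the clause headed by 'contradicted'.
— the students: subject of the clause headed by 'contradicted'; c-commands the pronoun within its binding domain — blocked (Principle B).
— the witnesses: possessor inside the subject DP of the clause headed by 'supposed'; does not c-command the pronoun — Principle B does not apply; allowed.
— the witnesses' cousins: subject of the clause headed by 'supposed'; c-commands the pronoun but lies outside its binding domain — allowed.

the witnesses, the witnesses' cousins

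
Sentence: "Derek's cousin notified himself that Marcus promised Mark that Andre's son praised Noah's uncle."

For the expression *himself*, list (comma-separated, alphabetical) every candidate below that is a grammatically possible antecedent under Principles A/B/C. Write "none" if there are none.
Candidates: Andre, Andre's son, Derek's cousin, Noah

Derek's cousin

*himself* is a reflexive; Principle A requires it to be bound within its binding domain — the matrix clause.
— Andre: possessor inside the subject DP of the clause headed by 'praised'; does not c-command the reflexive — cannot bind it (Principle A).
— Andre's son: subject of the clause headed by 'praised'; does not c-command the reflexive — cannot bind it (Principle A).
— Derek's cousin: subject of the matrix clause; c-commands the reflexive within its binding domain — allowed (Principle A).
— Noah: possessor inside the object DP of the clause headed by 'praised'; does not c-command the reflexive — cannot bind it (Principle A).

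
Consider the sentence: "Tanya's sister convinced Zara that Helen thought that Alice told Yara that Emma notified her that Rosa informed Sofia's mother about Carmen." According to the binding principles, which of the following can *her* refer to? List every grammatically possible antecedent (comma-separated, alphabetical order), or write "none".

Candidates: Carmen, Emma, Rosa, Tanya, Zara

*her* is a pronoun; Principle B requires it to be free in its binding domain — the clause headed by 'notified'.
— Carmen: second object of the clause headed by 'informed'; is c-commanded by the pronoun; coreference would bind this R-expression — blocked (Principle C).
— Emma: subject of the clause headed by 'notified'; c-commands the pronoun within its binding domain — blocked (Principle B).
— Rosa: subject of the clause headed by 'informed'; is c-commanded by the pronoun; coreference would bind this R-expression — blocked (Principle C).
— Tanya: possessor inside the subject DP of the matrix clause; does not c-command the pronoun — Principle B does not apply; allowed.
— Zara: object of the matrix clause; c-commands the pronoun but lies outside its binding domain — allowed.

Tanya, Zara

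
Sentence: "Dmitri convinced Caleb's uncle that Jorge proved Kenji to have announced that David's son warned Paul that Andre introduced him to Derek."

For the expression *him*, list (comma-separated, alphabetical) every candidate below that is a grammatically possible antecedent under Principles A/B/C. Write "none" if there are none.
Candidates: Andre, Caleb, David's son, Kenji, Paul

*him* is a pronoun; Principle B requires it to be free in its binding domain — the clause headed by 'introduced'.
— Andre: subject of the clause headed by 'introduced'; c-commands the pronoun within its binding domain — blocked (Principle B).
— Caleb: possessor inside the object DP of the matrix clause; does not c-command the pronoun — Principle B does not apply; allowed.
— David's son: subject of the clause headed by 'warned'; c-commands the pronoun but lies outside its binding domain — allowed.
— Kenji: subject of the clause headed by 'announced'; c-commands the pronoun but lies outside its binding domain — allowed.
— Paul: object of the clause headed by 'warned'; c-commands the pronoun but lies outside its binding domain — allowed.

Caleb, David's son, Kenji, Paul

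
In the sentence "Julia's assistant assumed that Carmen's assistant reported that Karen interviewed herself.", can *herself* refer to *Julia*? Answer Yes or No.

No

*herself* is a reflexive; Principle A requires it to be bound within its binding domain — the clause headed by 'interviewed'.
— Julia: possessor inside the subject DP of the matrix clause; does not c-command the reflexive — cannot bind it (Principle A).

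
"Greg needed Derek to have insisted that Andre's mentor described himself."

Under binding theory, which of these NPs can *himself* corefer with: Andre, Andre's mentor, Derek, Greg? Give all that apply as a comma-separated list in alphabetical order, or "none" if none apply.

*himself* is a reflexive; Principle A requires it to be bound within its binding domain — the clause headed by 'described'.
— Andre: possessor inside the subject DP of the clause headed by 'described'; does not c-command the reflexive — cannot bind it (Principle A).
— Andre's mentor: subject of the clause headed by 'described'; c-commands the reflexive within its binding domain — allowed (Principle A).
— Derek: subject of the clause headed by 'insisted'; c-commands the reflexive but lies outside its binding domain — cannot bind it (Principle A).
— Greg: subject of the matrix clause; c-commands the reflexive but lies outside its binding domain — cannot bind it (Principle A).

Andre's mentor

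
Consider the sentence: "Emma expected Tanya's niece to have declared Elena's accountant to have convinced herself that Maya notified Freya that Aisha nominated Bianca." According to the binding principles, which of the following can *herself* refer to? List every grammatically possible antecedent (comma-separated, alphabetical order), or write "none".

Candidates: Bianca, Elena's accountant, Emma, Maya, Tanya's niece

Elena's accountant

*herself* is a reflexive; Principle A requires it to be bound within its binding domain — the clause headed by 'convinced'.
— Bianca: object of the clause headed by 'nominated'; does not c-command the reflexive — cannot bind it (Principle A).
— Elena's accountant: subject of the clause headed by 'convinced'; c-commands the reflexive within its binding domain — allowed (Principle A).
— Emma: subject of the matrix clause; c-commands the reflexive but lies outside its binding domain — cannot bind it (Principle A).
— Maya: subject of the clause headed by 'notified'; does not c-command the reflexive — cannot bind it (Principle A).
— Tanya's niece: subject of the clause headed by 'declared'; c-commands the reflexive but lies outside its binding domain — cannot bind it (Principle A).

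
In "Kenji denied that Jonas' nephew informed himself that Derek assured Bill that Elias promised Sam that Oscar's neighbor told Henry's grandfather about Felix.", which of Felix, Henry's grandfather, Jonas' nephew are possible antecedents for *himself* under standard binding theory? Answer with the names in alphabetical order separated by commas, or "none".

*himself* is a reflexive; Principle A requires it to be bound within its binding domain — the clause headed by 'informed'.
— Felix: second object of the clause headed by 'told'; does not c-command the reflexive — cannot bind it (Principle A).
— Henry's grandfather: object of the clause headed by 'told'; does not c-command the reflexive — cannot bind it (Principle A).
— Jonas' nephew: subject of the clause headed by 'informed'; c-commands the reflexive within its binding domain — allowed (Principle A).

Jonas' nephew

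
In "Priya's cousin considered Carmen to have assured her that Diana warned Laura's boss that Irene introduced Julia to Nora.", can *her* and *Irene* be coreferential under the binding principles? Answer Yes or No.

No

*Irene* is an R-expression; Principle C requires it to be free (not bound by any c-commanding expression).
— her: object of the clause headed by 'assured'; the pronoun c-commands the R-expression — coreference blocked (Principle C).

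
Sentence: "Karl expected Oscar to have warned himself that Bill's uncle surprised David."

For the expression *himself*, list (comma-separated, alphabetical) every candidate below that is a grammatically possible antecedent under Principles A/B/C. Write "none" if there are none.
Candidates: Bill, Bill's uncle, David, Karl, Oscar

*himself* is a reflexive; Principle A requires it to be bound within its binding domain — the clause headed by 'warned'.
— Bill: possessor inside the subject DP of the clause headed by 'surprised'; does not c-command the reflexive — cannot bind it (Principle A).
— Bill's uncle: subject of the clause headed by 'surprised'; does not c-command the reflexive — cannot bind it (Principle A).
— David: object of the clause headed by 'surprised'; does not c-command the reflexive — cannot bind it (Principle A).
— Karl: subject of the matrix clause; c-commands the reflexive but lies outside its binding domain — cannot bind it (Principle A).
— Oscar: subject of the clause headed by 'warned'; c-commands the reflexive within its binding domain — allowed (Principle A).

Oscar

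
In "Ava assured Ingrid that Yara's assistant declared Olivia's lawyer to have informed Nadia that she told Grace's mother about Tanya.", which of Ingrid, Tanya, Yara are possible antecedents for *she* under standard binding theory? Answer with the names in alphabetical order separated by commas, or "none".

*she* is a pronoun; Principle B requires it to be free in its binding domain — the clause headed by 'told'.
— Ingrid: object of the matrix clause; c-commands the pronoun but lies outside its binding domain — allowed.
— Tanya: second object of the clause headed by 'told'; is c-commanded by the pronoun; coreference would bind this R-expression — blocked (Principle C).
— Yara: possessor inside the subject DP of the clause headed by 'declared'; does not c-command the pronoun — Principle B does not apply; allowed.

Ingrid, Yara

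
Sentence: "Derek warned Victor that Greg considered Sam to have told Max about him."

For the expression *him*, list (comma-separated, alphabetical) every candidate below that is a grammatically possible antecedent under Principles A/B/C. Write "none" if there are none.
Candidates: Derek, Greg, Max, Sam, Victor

Derek, Greg, Victor

*him* is a pronoun; Principle B requires it to be free in its binding domain — the clause headed by 'told'.
— Derek: subject of the matrix clause; c-commands the pronoun but lies outside its binding domain — allowed.
— Greg: subject of the clause headed by 'considered'; c-commands the pronoun but lies outside its binding domain — allowed.
— Max: object of the clause headed by 'told'; c-commands the pronoun within its binding domain — blocked (Principle B).
— Sam: subject of the clause headed by 'told'; c-commands the pronoun within its binding domain — blocked (Principle B).
— Victor: object of the matrix clause; c-commands the pronoun but lies outside its binding domain — allowed.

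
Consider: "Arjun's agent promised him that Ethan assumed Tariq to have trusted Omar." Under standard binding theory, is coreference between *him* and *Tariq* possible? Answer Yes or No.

*Tariq* is an R-expression; Principle C requires it to be free (not bound by any c-commanding expression).
— him: object of the matrix clause; the pronoun c-commands the R-expression — coreference blocked (Principle C).

No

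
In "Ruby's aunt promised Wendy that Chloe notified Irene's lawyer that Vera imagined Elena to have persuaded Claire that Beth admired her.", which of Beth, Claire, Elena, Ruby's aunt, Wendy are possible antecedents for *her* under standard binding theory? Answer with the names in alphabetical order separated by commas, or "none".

Claire, Elena, Ruby's aunt, Wendy

*her* is a pronoun; Principle B requires it to be free in its binding domain — the clause headed by 'admired'.
— Beth: subject of the clause headed by 'admired'; c-commands the pronoun within its binding domain — blocked (Principle B).
— Claire: object of the clause headed by 'persuaded'; c-commands the pronoun but lies outside its binding domain — allowed.
— Elena: subject of the clause headed by 'persuaded'; c-commands the pronoun but lies outside its binding domain — allowed.
— Ruby's aunt: subject of the matrix clause; c-commands the pronoun but lies outside its binding domain — allowed.
— Wendy: object of the matrix clause; c-commands the pronoun but lies outside its binding domain — allowed.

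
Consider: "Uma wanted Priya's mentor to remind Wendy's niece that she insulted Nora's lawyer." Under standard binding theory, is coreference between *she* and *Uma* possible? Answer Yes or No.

*Uma* is an R-expression; Principle C requires it to be free (not bound by any c-commanding expression).
— she: subject of the clause headed by 'insulted'; the pronoun does not c-command the R-expression — coreference allowed.

Yes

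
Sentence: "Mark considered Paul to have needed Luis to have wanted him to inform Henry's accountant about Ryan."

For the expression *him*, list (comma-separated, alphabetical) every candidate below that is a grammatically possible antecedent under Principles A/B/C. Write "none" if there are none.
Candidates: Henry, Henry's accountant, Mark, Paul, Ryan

Mark, Paul

*him* is a pronoun; Principle B requires it to be free in its binding domain — the clause headed by 'wanted'.
— Henry: possessor inside the object DP of the clause headed by 'inform'; is c-commanded by the pronoun; coreference would bind this R-expression — blocked (Principle C).
— Henry's accountant: object of the clause headed by 'inform'; is c-commanded by the pronoun; coreference would bind this R-expression — blocked (Principle C).
— Mark: subject of the matrix clause; c-commands the pronoun but lies outside its binding domain — allowed.
— Paul: subject of the clause headed by 'needed'; c-commands the pronoun but lies outside its binding domain — allowed.
— Ryan: second object of the clause headed by 'inform'; is c-commanded by the pronoun; coreference would bind this R-expression — blocked (Principle C).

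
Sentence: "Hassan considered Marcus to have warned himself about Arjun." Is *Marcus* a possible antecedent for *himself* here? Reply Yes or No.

*himself* is a reflexive; Principle A requires it to be bound within its binding domain — the clause headed by 'warned'.
— Marcus: subject of the clause headed by 'warned'; c-commands the reflexive within its binding domain — allowed (Principle A).

Yes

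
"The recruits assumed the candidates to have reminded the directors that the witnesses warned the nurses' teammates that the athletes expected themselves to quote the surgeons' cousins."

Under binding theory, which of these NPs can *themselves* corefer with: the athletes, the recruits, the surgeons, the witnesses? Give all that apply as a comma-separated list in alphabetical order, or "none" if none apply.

*themselves* is a reflexive; Principle A requires it to be bound within its binding domain — the clause headed by 'expected'.
— the athletes: subject of the clause headed by 'expected'; c-commands the reflexive within its binding domain — allowed (Principle A).
— the recruits: subject of the matrix clause; c-commands the reflexive but lies outside its binding domain — cannot bind it (Principle A).
— the surgeons: possessor inside the object DP of the clause headed by 'quote'; does not c-command the reflexive — cannot bind it (Principle A).
— the witnesses: subject of the clause headed by 'warned'; c-commands the reflexive but lies outside its binding domain — cannot bind it (Principle A).

the athletes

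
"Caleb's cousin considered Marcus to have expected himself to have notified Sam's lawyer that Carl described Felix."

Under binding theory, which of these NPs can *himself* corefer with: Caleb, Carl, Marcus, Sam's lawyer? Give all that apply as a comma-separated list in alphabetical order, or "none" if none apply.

*himself* is a reflexive; Principle A requires it to be bound within its binding domain — the clause headed by 'expected'.
— Caleb: possessor inside the subject DP of the matrix clause; does not c-command the reflexive — cannot bind it (Principle A).
— Carl: subject of the clause headed by 'described'; does not c-command the reflexive — cannot bind it (Principle A).
— Marcus: subject of the clause headed by 'expected'; c-commands the reflexive within its binding domain — allowed (Principle A).
— Sam's lawyer: object of the clause headed by 'notified'; does not c-command the reflexive — cannot bind it (Principle A).

Marcus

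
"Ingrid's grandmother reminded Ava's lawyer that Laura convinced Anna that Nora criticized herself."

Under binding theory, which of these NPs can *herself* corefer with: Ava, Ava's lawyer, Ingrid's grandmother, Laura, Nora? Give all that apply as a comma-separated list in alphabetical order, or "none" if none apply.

Nora

*herself* is a reflexive; Principle A requires it to be bound within its binding domain — the clause headed by 'criticized'.
— Ava: possessor inside the object DP of the matrix clause; does not c-command the reflexive — cannot bind it (Principle A).
— Ava's lawyer: object of the matrix clause; c-commands the reflexive but lies outside its binding domain — cannot bind it (Principle A).
— Ingrid's grandmother: subject of the matrix clause; c-commands the reflexive but lies outside its binding domain — cannot bind it (Principle A).
— Laura: subject of the clause headed by 'convinced'; c-commands the reflexive but lies outside its binding domain — cannot bind it (Principle A).
— Nora: subject of the clause headed by 'criticized'; c-commands the reflexive within its binding domain — allowed (Principle A).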